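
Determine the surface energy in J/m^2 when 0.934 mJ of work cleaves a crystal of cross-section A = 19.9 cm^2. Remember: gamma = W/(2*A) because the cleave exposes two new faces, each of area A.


Convert: A = 19.9 cm^2 = 0.00199 m^2, W = 0.934 mJ = 0.000934 J
Cleaving exposes two faces of area A, so total new surface = 2*A and gamma = W / (2*A)
gamma = 0.000934 / (2 * 0.00199)
gamma = 0.235 J/m^2

0.235


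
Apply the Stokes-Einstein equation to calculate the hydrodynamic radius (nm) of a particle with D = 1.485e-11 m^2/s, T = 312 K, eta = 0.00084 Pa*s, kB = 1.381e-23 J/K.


Stokes-Einstein: R = kB*T / (6*pi*eta*D)
R = 1.381e-23 * 312 / (6 * pi * 0.00084 * 1.485e-11)
R = 1.83249e-08 m = 18.32 nm

18.32


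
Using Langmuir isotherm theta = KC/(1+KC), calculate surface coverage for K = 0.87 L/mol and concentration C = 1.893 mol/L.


Langmuir isotherm: theta = K*C / (1 + K*C)
K*C = 0.87 * 1.893 = 1.64691
theta = 1.64691 / (1 + 1.64691) = 1.64691 / 2.64691
theta = 0.6222

0.6222


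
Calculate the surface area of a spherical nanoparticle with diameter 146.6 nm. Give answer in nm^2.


Radius r = 146.6/2 = 73.3 nm
Surface area SA = 4 * pi * r^2
SA = 4 * pi * (73.3)^2
SA = 67517.73 nm^2

67517.73


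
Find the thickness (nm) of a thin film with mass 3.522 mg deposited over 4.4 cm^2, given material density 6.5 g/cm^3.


Convert: m = 3.522 mg = 3.5220e-06 kg, A = 4.4 cm^2 = 4.4000e-04 m^2, rho = 6.5 g/cm^3 = 6500 kg/m^3
t = m / (A * rho)
t = 3.5220e-06 / (4.4000e-04 * 6500)
t = 1.2315e-06 m = 1231.5 nm

1231.5


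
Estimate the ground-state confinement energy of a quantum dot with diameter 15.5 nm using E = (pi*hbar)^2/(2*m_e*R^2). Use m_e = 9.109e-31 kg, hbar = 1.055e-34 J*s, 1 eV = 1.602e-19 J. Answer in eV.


Radius R = 15.5/2 = 7.75 nm = 7.75e-09 m
E = (pi * 1.055e-34)^2 / (2 * 9.109e-31 * (7.75e-09)^2)
E(J) = 1.00392e-21
E = E(J) / 1.602e-19 = 0.0063 eV

0.0063


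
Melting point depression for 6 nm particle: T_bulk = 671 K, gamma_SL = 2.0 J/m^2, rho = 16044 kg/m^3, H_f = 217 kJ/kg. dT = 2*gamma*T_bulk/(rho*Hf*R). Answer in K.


Radius R = 6/2 = 3 nm = 3e-09 m
Convert H_f = 217 kJ/kg = 217000 J/kg
dT = 2 * gamma_SL * T_bulk / (rho * H_f * R)
dT = 2 * 2.0 * 671 / (16044 * 217000 * 3e-09)
dT = 257.0 K

257.0


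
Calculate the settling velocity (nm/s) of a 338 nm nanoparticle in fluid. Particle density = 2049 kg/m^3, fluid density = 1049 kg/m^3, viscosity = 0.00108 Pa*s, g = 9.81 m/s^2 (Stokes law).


Radius R = 338/2 nm = 1.69e-07 m
Density difference = 2049 - 1049 = 1000 kg/m^3
v = 2 * R^2 * (rho_p - rho_f) * g / (9 * eta)
v = 2 * (1.69e-07)^2 * 1000 * 9.81 / (9 * 0.00108)
v = 5.76509e-08 m/s = 57.6509 nm/s

57.6509


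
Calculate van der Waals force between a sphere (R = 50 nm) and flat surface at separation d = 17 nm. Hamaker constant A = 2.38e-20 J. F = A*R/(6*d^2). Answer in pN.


Convert to SI: R = 50 nm = 5e-08 m, d = 17 nm = 1.7e-08 m
F = A * R / (6 * d^2)
F = 2.38e-20 * 5e-08 / (6 * (1.7e-08)^2)
F = 6.86275e-13 N = 0.686 pN

0.686


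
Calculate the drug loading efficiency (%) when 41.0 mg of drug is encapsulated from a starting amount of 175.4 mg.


Drug loading efficiency = (drug loaded / drug initial) * 100
DLE = 41.0 / 175.4 * 100
DLE = 0.2338 * 100
DLE = 23.38%

23.38


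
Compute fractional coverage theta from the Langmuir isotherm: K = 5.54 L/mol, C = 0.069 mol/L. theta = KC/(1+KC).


Langmuir isotherm: theta = K*C / (1 + K*C)
K*C = 5.54 * 0.069 = 0.38226
theta = 0.38226 / (1 + 0.38226) = 0.38226 / 1.38226
theta = 0.2765

0.2765


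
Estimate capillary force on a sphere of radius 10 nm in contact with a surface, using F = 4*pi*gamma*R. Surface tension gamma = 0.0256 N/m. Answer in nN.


Convert radius: R = 10 nm = 1e-08 m
F = 4 * pi * gamma * R
F = 4 * pi * 0.0256 * 1e-08
F = 3.21699e-09 N = 3.217 nN

3.217


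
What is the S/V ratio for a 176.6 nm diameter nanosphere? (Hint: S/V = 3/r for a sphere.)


Radius r = 176.6/2 = 88.3 nm
S/V = 3 / r = 3 / 88.3
S/V = 0.034 nm^-1

0.034


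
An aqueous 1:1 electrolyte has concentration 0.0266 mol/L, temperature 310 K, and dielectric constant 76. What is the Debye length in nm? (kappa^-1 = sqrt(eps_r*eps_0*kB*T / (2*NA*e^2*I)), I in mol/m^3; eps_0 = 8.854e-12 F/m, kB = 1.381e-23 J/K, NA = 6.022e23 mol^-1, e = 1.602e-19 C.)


Ionic strength I = 0.0266 * 1^2 * 1000 = 26.6 mol/m^3
kappa^-1 = sqrt(76 * 8.854e-12 * 1.381e-23 * 310 / (2 * 6.022e23 * (1.602e-19)^2 * 26.6))
kappa^-1 = 1.872 nm

1.872


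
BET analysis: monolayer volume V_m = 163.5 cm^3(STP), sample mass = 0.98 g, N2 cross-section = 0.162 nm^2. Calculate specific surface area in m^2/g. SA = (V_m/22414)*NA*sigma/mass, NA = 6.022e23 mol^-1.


Number of moles in monolayer = V_m / 22414 = 163.5 / 22414 = 0.00729455
Number of molecules = moles * NA = 0.00729455 * 6.022e23
SA = molecules * sigma / mass
SA = (163.5 / 22414) * 6.022e23 * 0.162e-18 / 0.98
SA = 726.2 m^2/g

726.2


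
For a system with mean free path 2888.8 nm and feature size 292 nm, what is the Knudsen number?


Knudsen number Kn = lambda / L
Kn = 2888.8 / 292
Kn = 9.8932

9.8932


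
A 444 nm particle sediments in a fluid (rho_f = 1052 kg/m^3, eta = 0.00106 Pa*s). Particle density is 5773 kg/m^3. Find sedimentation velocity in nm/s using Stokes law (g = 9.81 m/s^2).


Radius R = 444/2 nm = 2.22e-07 m
Density difference = 5773 - 1052 = 4721 kg/m^3
v = 2 * R^2 * (rho_p - rho_f) * g / (9 * eta)
v = 2 * (2.22e-07)^2 * 4721 * 9.81 / (9 * 0.00106)
v = 4.7851e-07 m/s = 478.5095 nm/s

478.5095


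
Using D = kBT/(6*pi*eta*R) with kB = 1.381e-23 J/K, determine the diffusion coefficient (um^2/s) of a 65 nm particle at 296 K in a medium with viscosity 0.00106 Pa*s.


Radius R = 65/2 = 32.5 nm = 3.25e-08 m
D = kB*T / (6*pi*eta*R)
D = 1.381e-23 * 296 / (6 * pi * 0.00106 * 3.25e-08)
D = 6.29499e-12 m^2/s = 6.295 um^2/s

6.295


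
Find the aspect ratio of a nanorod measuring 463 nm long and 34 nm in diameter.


Aspect ratio AR = length / diameter
AR = 463 / 34
AR = 13.62

13.62


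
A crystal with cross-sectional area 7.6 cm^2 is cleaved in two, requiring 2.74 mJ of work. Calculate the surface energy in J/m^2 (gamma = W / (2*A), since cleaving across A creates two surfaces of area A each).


Convert: A = 7.6 cm^2 = 0.00076 m^2, W = 2.74 mJ = 0.00274 J
Cleaving exposes two faces of area A, so total new surface = 2*A and gamma = W / (2*A)
gamma = 0.00274 / (2 * 0.00076)
gamma = 1.803 J/m^2

1.803


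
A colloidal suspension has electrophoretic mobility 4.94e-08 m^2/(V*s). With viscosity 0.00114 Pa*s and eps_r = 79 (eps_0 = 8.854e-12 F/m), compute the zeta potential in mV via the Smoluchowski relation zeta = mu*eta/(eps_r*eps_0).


Smoluchowski equation: zeta = mu * eta / (eps_r * eps_0)
zeta = 4.94e-08 * 0.00114 / (79 * 8.854e-12)
zeta = 0.080513 V = 80.51 mV

80.51


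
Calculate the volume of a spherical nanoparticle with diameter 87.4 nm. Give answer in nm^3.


Radius r = 87.4/2 = 43.7 nm
Volume V = (4/3) * pi * r^3
V = (4/3) * pi * (43.7)^3
V = 349569.01 nm^3

349569.01


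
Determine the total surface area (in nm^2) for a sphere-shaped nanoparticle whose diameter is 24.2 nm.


Radius r = 24.2/2 = 12.1 nm
Surface area SA = 4 * pi * r^2
SA = 4 * pi * (12.1)^2
SA = 1839.84 nm^2

1839.84


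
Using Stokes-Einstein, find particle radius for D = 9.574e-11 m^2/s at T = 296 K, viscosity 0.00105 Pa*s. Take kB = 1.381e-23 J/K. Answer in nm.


Stokes-Einstein: R = kB*T / (6*pi*eta*D)
R = 1.381e-23 * 296 / (6 * pi * 0.00105 * 9.574e-11)
R = 2.15726e-09 m = 2.16 nm

2.16


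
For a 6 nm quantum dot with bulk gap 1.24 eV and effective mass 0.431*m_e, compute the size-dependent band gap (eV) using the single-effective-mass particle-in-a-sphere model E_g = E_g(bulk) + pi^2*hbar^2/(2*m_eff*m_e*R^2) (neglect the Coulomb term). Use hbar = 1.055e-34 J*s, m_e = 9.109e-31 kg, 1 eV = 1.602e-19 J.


Radius R = 6/2 nm = 3e-09 m
Confinement energy dE = pi^2 * hbar^2 / (2 * m_eff * m_e * R^2)
dE = pi^2 * (1.055e-34)^2 / (2 * 0.431 * 9.109e-31 * (3e-09)^2) J, divided by 1.602e-19 J/eV
dE = 0.097 eV
Total band gap = E_g(bulk) + dE = 1.24 + 0.097 = 1.337 eV

1.337


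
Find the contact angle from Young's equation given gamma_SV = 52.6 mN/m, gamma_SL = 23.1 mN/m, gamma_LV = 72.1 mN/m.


cos(theta) = (gamma_SV - gamma_SL) / gamma_LV
cos(theta) = (52.6 - 23.1) / 72.1
cos(theta) = 0.409154
theta = arccos(0.409154) = 65.85 degrees

65.85


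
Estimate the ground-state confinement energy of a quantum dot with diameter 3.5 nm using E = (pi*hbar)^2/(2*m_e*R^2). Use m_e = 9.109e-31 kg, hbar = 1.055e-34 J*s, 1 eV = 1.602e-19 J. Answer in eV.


Radius R = 3.5/2 = 1.75 nm = 1.75e-09 m
E = (pi * 1.055e-34)^2 / (2 * 9.109e-31 * (1.75e-09)^2)
E(J) = 1.96892e-20
E = E(J) / 1.602e-19 = 0.1229 eV

0.1229


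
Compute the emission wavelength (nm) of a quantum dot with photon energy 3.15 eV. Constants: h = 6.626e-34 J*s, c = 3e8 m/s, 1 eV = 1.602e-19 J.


Convert energy: E = 3.15 eV = 3.15 * 1.602e-19 = 5.0463e-19 J
lambda = h*c / E = 6.626e-34 * 3e8 / 5.0463e-19
lambda = 3.93912e-07 m = 393.9 nm

393.9


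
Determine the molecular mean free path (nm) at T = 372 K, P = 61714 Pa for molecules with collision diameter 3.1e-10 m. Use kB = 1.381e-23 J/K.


Mean free path: lambda = kB*T / (sqrt(2) * pi * d^2 * P)
lambda = 1.381e-23 * 372 / (sqrt(2) * pi * (3.1e-10)^2 * 61714)
lambda = 1.94969e-07 m
lambda = 194.97 nm

194.97


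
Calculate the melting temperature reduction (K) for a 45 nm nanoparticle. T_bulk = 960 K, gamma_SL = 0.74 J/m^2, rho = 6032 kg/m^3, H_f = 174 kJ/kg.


Radius R = 45/2 = 22.5 nm = 2.25e-08 m
Convert H_f = 174 kJ/kg = 174000 J/kg
dT = 2 * gamma_SL * T_bulk / (rho * H_f * R)
dT = 2 * 0.74 * 960 / (6032 * 174000 * 2.25e-08)
dT = 60.2 K

60.2


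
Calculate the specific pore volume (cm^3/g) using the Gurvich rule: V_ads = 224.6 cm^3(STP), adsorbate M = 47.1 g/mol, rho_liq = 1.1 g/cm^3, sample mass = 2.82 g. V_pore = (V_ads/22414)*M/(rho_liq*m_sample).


Moles adsorbed n = V_ads / 22414 = 224.6 / 22414 = 1.002052e-02 mol
Liquid volume V_liq = n * M / rho_liq = 1.002052e-02 * 47.1 / 1.1 = 0.42906 cm^3
Specific pore volume V_pore = V_liq / m_sample = 0.42906 / 2.82
V_pore = 0.1521 cm^3/g

0.1521


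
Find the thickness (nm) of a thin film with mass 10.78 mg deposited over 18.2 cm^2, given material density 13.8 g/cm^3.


Convert: m = 10.78 mg = 1.0780e-05 kg, A = 18.2 cm^2 = 1.8200e-03 m^2, rho = 13.8 g/cm^3 = 13800 kg/m^3
t = m / (A * rho)
t = 1.0780e-05 / (1.8200e-03 * 13800)
t = 4.2921e-07 m = 429.2 nm

429.2


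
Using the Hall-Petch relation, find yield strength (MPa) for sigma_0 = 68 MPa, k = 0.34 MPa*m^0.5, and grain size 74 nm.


d = 74 nm = 7.4e-08 m
sqrt(d) = 0.0002720294
Hall-Petch contribution = k / sqrt(d) = 0.34 / 0.0002720294 = 1249.9 MPa
sigma = sigma_0 + k/sqrt(d) = 68 + 1249.9 = 1317.9 MPa

1317.9


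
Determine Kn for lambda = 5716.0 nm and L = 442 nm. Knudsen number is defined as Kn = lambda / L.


Knudsen number Kn = lambda / L
Kn = 5716.0 / 442
Kn = 12.9321

12.9321


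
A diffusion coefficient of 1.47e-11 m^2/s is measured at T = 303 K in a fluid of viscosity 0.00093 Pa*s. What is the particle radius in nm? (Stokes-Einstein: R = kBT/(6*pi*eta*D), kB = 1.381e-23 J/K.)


Stokes-Einstein: R = kB*T / (6*pi*eta*D)
R = 1.381e-23 * 303 / (6 * pi * 0.00093 * 1.47e-11)
R = 1.62381e-08 m = 16.24 nm

16.24


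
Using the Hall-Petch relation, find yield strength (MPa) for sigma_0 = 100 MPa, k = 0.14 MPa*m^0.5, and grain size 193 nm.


d = 193 nm = 1.93e-07 m
sqrt(d) = 0.0004393177
Hall-Petch contribution = k / sqrt(d) = 0.14 / 0.0004393177 = 318.7 MPa
sigma = sigma_0 + k/sqrt(d) = 100 + 318.7 = 418.7 MPa

418.7


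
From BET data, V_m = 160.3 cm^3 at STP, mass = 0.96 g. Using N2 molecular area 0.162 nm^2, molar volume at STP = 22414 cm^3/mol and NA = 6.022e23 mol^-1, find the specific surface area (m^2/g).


Number of moles in monolayer = V_m / 22414 = 160.3 / 22414 = 0.00715178
Number of molecules = moles * NA = 0.00715178 * 6.022e23
SA = molecules * sigma / mass
SA = (160.3 / 22414) * 6.022e23 * 0.162e-18 / 0.96
SA = 726.8 m^2/g

726.8


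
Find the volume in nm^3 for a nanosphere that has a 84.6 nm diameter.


Radius r = 84.6/2 = 42.3 nm
Volume V = (4/3) * pi * r^3
V = (4/3) * pi * (42.3)^3
V = 317036.83 nm^3

317036.83


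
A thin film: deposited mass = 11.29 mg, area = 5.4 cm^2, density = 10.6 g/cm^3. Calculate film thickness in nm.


Convert: m = 11.29 mg = 1.1290e-05 kg, A = 5.4 cm^2 = 5.4000e-04 m^2, rho = 10.6 g/cm^3 = 10600 kg/m^3
t = m / (A * rho)
t = 1.1290e-05 / (5.4000e-04 * 10600)
t = 1.9724e-06 m = 1972.4 nm

1972.4


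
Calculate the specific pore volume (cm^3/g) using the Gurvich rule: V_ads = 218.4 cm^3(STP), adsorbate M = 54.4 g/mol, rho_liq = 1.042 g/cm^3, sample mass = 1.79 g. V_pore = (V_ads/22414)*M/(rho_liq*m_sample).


Moles adsorbed n = V_ads / 22414 = 218.4 / 22414 = 9.743910e-03 mol
Liquid volume V_liq = n * M / rho_liq = 9.743910e-03 * 54.4 / 1.042 = 0.50870 cm^3
Specific pore volume V_pore = V_liq / m_sample = 0.50870 / 1.79
V_pore = 0.2842 cm^3/g

0.2842


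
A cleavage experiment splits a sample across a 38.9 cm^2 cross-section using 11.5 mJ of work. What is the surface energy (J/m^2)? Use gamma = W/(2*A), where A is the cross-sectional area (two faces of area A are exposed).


Convert: A = 38.9 cm^2 = 0.00389 m^2, W = 11.5 mJ = 0.0115 J
Cleaving exposes two faces of area A, so total new surface = 2*A and gamma = W / (2*A)
gamma = 0.0115 / (2 * 0.00389)
gamma = 1.478 J/m^2

1.478


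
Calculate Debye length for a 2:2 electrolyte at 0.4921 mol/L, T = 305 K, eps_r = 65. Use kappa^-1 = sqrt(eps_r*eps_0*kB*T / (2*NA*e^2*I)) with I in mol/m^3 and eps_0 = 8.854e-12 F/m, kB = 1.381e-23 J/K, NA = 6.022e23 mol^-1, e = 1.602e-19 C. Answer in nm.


Ionic strength I = 0.4921 * 2^2 * 1000 = 1968.4 mol/m^3
kappa^-1 = sqrt(65 * 8.854e-12 * 1.381e-23 * 305 / (2 * 6.022e23 * (1.602e-19)^2 * 1968.4))
kappa^-1 = 0.2 nm

0.2


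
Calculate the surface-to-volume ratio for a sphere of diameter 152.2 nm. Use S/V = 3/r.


Radius r = 152.2/2 = 76.1 nm
S/V = 3 / r = 3 / 76.1
S/V = 0.0394 nm^-1

0.0394


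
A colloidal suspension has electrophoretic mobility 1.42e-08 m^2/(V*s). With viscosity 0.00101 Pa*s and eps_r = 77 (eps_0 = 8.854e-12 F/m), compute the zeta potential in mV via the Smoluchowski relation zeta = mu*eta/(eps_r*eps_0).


Smoluchowski equation: zeta = mu * eta / (eps_r * eps_0)
zeta = 1.42e-08 * 0.00101 / (77 * 8.854e-12)
zeta = 0.021037 V = 21.04 mV

21.04


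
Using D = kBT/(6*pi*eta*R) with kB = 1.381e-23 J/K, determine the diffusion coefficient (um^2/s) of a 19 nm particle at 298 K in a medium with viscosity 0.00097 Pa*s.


Radius R = 19/2 = 9.5 nm = 9.5e-09 m
D = kB*T / (6*pi*eta*R)
D = 1.381e-23 * 298 / (6 * pi * 0.00097 * 9.5e-09)
D = 2.36926e-11 m^2/s = 23.693 um^2/s

23.693


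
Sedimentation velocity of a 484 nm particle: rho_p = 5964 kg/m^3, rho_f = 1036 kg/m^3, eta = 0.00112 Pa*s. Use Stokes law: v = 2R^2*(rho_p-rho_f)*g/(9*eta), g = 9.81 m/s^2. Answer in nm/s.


Radius R = 484/2 nm = 2.42e-07 m
Density difference = 5964 - 1036 = 4928 kg/m^3
v = 2 * R^2 * (rho_p - rho_f) * g / (9 * eta)
v = 2 * (2.42e-07)^2 * 4928 * 9.81 / (9 * 0.00112)
v = 5.61746e-07 m/s = 561.7459 nm/s

561.7459


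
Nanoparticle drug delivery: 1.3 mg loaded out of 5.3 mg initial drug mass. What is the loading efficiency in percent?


Drug loading efficiency = (drug loaded / drug initial) * 100
DLE = 1.3 / 5.3 * 100
DLE = 0.2453 * 100
DLE = 24.53%

24.53


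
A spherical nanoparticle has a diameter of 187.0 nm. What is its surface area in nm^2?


Radius r = 187.0/2 = 93.5 nm
Surface area SA = 4 * pi * r^2
SA = 4 * pi * (93.5)^2
SA = 109858.35 nm^2

109858.35


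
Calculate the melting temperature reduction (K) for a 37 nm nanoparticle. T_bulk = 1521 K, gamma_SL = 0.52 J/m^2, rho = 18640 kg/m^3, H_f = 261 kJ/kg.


Radius R = 37/2 = 18.5 nm = 1.85e-08 m
Convert H_f = 261 kJ/kg = 261000 J/kg
dT = 2 * gamma_SL * T_bulk / (rho * H_f * R)
dT = 2 * 0.52 * 1521 / (18640 * 261000 * 1.85e-08)
dT = 17.6 K

17.6


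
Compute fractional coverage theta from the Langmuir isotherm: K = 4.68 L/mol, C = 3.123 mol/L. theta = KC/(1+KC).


Langmuir isotherm: theta = K*C / (1 + K*C)
K*C = 4.68 * 3.123 = 14.61564
theta = 14.61564 / (1 + 14.61564) = 14.61564 / 15.61564
theta = 0.936

0.936


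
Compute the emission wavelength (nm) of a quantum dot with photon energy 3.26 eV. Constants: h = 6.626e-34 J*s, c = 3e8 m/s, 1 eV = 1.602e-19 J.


Convert energy: E = 3.26 eV = 3.26 * 1.602e-19 = 5.22252e-19 J
lambda = h*c / E = 6.626e-34 * 3e8 / 5.22252e-19
lambda = 3.80621e-07 m = 380.6 nm

380.6


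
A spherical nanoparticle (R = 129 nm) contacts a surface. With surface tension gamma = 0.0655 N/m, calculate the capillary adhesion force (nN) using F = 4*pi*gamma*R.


Convert radius: R = 129 nm = 1.29e-07 m
F = 4 * pi * gamma * R
F = 4 * pi * 0.0655 * 1.29e-07
F = 1.0618e-07 N = 106.1795 nN

106.1795


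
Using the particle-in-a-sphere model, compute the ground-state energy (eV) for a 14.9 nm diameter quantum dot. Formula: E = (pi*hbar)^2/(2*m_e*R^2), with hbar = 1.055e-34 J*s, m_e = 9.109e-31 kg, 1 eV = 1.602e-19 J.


Radius R = 14.9/2 = 7.45 nm = 7.45e-09 m
E = (pi * 1.055e-34)^2 / (2 * 9.109e-31 * (7.45e-09)^2)
E(J) = 1.0864e-21
E = E(J) / 1.602e-19 = 0.0068 eV

0.0068


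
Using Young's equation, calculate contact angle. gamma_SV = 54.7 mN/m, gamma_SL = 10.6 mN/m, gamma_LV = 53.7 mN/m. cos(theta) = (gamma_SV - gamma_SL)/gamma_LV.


cos(theta) = (gamma_SV - gamma_SL) / gamma_LV
cos(theta) = (54.7 - 10.6) / 53.7
cos(theta) = 0.821229
theta = arccos(0.821229) = 34.79 degrees

34.79


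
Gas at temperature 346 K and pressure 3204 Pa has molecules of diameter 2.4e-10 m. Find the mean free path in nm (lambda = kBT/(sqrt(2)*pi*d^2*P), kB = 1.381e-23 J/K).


Mean free path: lambda = kB*T / (sqrt(2) * pi * d^2 * P)
lambda = 1.381e-23 * 346 / (sqrt(2) * pi * (2.4e-10)^2 * 3204)
lambda = 5.8276e-06 m
lambda = 5827.6 nm

5827.6


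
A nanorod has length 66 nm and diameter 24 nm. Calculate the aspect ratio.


Aspect ratio AR = length / diameter
AR = 66 / 24
AR = 2.75

2.75


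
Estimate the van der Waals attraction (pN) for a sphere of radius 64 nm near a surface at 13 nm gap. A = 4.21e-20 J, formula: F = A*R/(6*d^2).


Convert to SI: R = 64 nm = 6.4e-08 m, d = 13 nm = 1.3e-08 m
F = A * R / (6 * d^2)
F = 4.21e-20 * 6.4e-08 / (6 * (1.3e-08)^2)
F = 2.6572e-12 N = 2.657 pN

2.657


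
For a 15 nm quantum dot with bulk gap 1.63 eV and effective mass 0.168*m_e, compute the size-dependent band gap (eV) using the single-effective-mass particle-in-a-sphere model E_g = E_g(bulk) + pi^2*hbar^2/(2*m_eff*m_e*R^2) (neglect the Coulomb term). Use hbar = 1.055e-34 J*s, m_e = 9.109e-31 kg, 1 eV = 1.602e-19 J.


Radius R = 15/2 nm = 7.5e-09 m
Confinement energy dE = pi^2 * hbar^2 / (2 * m_eff * m_e * R^2)
dE = pi^2 * (1.055e-34)^2 / (2 * 0.168 * 9.109e-31 * (7.5e-09)^2) J, divided by 1.602e-19 J/eV
dE = 0.0398 eV
Total band gap = E_g(bulk) + dE = 1.63 + 0.0398 = 1.6698 eV

1.6698


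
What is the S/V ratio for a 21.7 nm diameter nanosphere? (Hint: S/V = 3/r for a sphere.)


Radius r = 21.7/2 = 10.85 nm
S/V = 3 / r = 3 / 10.85
S/V = 0.2765 nm^-1

0.2765


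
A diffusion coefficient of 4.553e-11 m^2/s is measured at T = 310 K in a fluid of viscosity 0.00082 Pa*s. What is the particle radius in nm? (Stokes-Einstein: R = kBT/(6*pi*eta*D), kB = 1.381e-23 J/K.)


Stokes-Einstein: R = kB*T / (6*pi*eta*D)
R = 1.381e-23 * 310 / (6 * pi * 0.00082 * 4.553e-11)
R = 6.08335e-09 m = 6.08 nm

6.08


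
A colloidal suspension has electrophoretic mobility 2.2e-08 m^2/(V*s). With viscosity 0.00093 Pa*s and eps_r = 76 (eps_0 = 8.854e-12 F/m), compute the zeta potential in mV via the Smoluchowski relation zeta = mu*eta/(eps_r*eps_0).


Smoluchowski equation: zeta = mu * eta / (eps_r * eps_0)
zeta = 2.2e-08 * 0.00093 / (76 * 8.854e-12)
zeta = 0.030406 V = 30.41 mV

30.41


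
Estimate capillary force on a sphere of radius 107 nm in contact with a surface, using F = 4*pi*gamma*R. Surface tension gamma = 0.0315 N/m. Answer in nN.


Convert radius: R = 107 nm = 1.07e-07 m
F = 4 * pi * gamma * R
F = 4 * pi * 0.0315 * 1.07e-07
F = 4.2355e-08 N = 42.355 nN

42.355


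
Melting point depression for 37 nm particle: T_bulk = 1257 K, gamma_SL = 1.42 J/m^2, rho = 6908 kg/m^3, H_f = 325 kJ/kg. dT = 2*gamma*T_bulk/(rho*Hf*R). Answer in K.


Radius R = 37/2 = 18.5 nm = 1.85e-08 m
Convert H_f = 325 kJ/kg = 325000 J/kg
dT = 2 * gamma_SL * T_bulk / (rho * H_f * R)
dT = 2 * 1.42 * 1257 / (6908 * 325000 * 1.85e-08)
dT = 86.0 K

86.0


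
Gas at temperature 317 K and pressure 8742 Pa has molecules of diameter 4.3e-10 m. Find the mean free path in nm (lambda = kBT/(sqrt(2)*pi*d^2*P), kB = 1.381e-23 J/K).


Mean free path: lambda = kB*T / (sqrt(2) * pi * d^2 * P)
lambda = 1.381e-23 * 317 / (sqrt(2) * pi * (4.3e-10)^2 * 8742)
lambda = 6.09594e-07 m
lambda = 609.59 nm

609.59


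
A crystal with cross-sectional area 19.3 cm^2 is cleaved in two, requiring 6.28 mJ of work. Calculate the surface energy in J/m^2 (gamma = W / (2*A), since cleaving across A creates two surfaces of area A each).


Convert: A = 19.3 cm^2 = 0.00193 m^2, W = 6.28 mJ = 0.00628 J
Cleaving exposes two faces of area A, so total new surface = 2*A and gamma = W / (2*A)
gamma = 0.00628 / (2 * 0.00193)
gamma = 1.627 J/m^2

1.627


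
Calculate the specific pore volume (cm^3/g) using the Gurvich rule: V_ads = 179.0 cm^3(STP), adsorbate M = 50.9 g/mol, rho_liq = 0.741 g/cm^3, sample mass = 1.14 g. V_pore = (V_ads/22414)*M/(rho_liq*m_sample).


Moles adsorbed n = V_ads / 22414 = 179.0 / 22414 = 7.986080e-03 mol
Liquid volume V_liq = n * M / rho_liq = 7.986080e-03 * 50.9 / 0.741 = 0.54857 cm^3
Specific pore volume V_pore = V_liq / m_sample = 0.54857 / 1.14
V_pore = 0.4812 cm^3/g

0.4812


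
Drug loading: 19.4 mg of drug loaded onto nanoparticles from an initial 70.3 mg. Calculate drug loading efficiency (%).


Drug loading efficiency = (drug loaded / drug initial) * 100
DLE = 19.4 / 70.3 * 100
DLE = 0.276 * 100
DLE = 27.6%

27.6


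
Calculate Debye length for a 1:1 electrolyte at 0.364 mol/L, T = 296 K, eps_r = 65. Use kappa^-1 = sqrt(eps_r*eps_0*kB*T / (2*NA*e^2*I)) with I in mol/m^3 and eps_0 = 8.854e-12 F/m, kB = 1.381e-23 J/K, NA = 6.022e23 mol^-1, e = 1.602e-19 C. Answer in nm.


Ionic strength I = 0.364 * 1^2 * 1000 = 364 mol/m^3
kappa^-1 = sqrt(65 * 8.854e-12 * 1.381e-23 * 296 / (2 * 6.022e23 * (1.602e-19)^2 * 364))
kappa^-1 = 0.457 nm

0.457


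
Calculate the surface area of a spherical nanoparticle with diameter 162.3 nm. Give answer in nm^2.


Radius r = 162.3/2 = 81.15 nm
Surface area SA = 4 * pi * r^2
SA = 4 * pi * (81.15)^2
SA = 82753.6 nm^2

82753.6


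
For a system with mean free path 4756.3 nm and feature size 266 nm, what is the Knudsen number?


Knudsen number Kn = lambda / L
Kn = 4756.3 / 266
Kn = 17.8808

17.8808


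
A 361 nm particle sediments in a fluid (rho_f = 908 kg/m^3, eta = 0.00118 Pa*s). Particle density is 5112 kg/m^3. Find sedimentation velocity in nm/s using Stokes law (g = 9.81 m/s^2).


Radius R = 361/2 nm = 1.805e-07 m
Density difference = 5112 - 908 = 4204 kg/m^3
v = 2 * R^2 * (rho_p - rho_f) * g / (9 * eta)
v = 2 * (1.805e-07)^2 * 4204 * 9.81 / (9 * 0.00118)
v = 2.53041e-07 m/s = 253.0414 nm/s

253.0414


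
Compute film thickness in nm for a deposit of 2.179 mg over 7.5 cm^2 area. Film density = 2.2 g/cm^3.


Convert: m = 2.179 mg = 2.1790e-06 kg, A = 7.5 cm^2 = 7.5000e-04 m^2, rho = 2.2 g/cm^3 = 2200 kg/m^3
t = m / (A * rho)
t = 2.1790e-06 / (7.5000e-04 * 2200)
t = 1.3206e-06 m = 1320.6 nm

1320.6


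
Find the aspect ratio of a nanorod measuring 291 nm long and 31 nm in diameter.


Aspect ratio AR = length / diameter
AR = 291 / 31
AR = 9.39

9.39


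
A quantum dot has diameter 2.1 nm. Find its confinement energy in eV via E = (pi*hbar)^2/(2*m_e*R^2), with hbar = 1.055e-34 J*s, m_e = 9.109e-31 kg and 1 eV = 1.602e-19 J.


Radius R = 2.1/2 = 1.05 nm = 1.05e-09 m
E = (pi * 1.055e-34)^2 / (2 * 9.109e-31 * (1.05e-09)^2)
E(J) = 5.46922e-20
E = E(J) / 1.602e-19 = 0.3414 eV

0.3414


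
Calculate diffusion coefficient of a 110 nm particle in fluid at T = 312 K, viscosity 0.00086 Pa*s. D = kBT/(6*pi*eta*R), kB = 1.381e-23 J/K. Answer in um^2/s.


Radius R = 110/2 = 55 nm = 5.5e-08 m
D = kB*T / (6*pi*eta*R)
D = 1.381e-23 * 312 / (6 * pi * 0.00086 * 5.5e-08)
D = 4.83266e-12 m^2/s = 4.833 um^2/s

4.833


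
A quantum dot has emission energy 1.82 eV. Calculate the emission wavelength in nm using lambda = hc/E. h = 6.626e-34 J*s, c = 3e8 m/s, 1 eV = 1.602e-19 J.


Convert energy: E = 1.82 eV = 1.82 * 1.602e-19 = 2.91564e-19 J
lambda = h*c / E = 6.626e-34 * 3e8 / 2.91564e-19
lambda = 6.81771e-07 m = 681.8 nm

681.8


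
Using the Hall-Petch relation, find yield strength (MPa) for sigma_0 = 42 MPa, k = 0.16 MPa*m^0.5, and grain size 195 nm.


d = 195 nm = 1.95e-07 m
sqrt(d) = 0.000441588
Hall-Petch contribution = k / sqrt(d) = 0.16 / 0.000441588 = 362.3 MPa
sigma = sigma_0 + k/sqrt(d) = 42 + 362.3 = 404.3 MPa

404.3


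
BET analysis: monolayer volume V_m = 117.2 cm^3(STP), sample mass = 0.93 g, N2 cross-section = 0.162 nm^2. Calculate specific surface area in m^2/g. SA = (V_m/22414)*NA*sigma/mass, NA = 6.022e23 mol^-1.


Number of moles in monolayer = V_m / 22414 = 117.2 / 22414 = 0.00522887
Number of molecules = moles * NA = 0.00522887 * 6.022e23
SA = molecules * sigma / mass
SA = (117.2 / 22414) * 6.022e23 * 0.162e-18 / 0.93
SA = 548.5 m^2/g

548.5


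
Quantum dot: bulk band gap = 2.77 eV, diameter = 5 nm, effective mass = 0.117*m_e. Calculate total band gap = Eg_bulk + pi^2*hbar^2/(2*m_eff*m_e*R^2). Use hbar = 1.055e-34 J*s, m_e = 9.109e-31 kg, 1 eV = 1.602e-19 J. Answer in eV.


Radius R = 5/2 nm = 2.5e-09 m
Confinement energy dE = pi^2 * hbar^2 / (2 * m_eff * m_e * R^2)
dE = pi^2 * (1.055e-34)^2 / (2 * 0.117 * 9.109e-31 * (2.5e-09)^2) J, divided by 1.602e-19 J/eV
dE = 0.5147 eV
Total band gap = E_g(bulk) + dE = 2.77 + 0.5147 = 3.2847 eV

3.2847


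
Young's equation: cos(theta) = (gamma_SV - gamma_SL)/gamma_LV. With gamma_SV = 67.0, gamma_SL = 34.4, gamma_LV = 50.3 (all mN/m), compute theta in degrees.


cos(theta) = (gamma_SV - gamma_SL) / gamma_LV
cos(theta) = (67.0 - 34.4) / 50.3
cos(theta) = 0.648111
theta = arccos(0.648111) = 49.6 degrees

49.6


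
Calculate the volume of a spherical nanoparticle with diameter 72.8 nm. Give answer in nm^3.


Radius r = 72.8/2 = 36.4 nm
Volume V = (4/3) * pi * r^3
V = (4/3) * pi * (36.4)^3
V = 202019.25 nm^3

202019.25


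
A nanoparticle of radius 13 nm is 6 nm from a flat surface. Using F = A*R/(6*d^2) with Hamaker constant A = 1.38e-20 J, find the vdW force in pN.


Convert to SI: R = 13 nm = 1.3e-08 m, d = 6 nm = 6e-09 m
F = A * R / (6 * d^2)
F = 1.38e-20 * 1.3e-08 / (6 * (6e-09)^2)
F = 8.30556e-13 N = 0.831 pN

0.831


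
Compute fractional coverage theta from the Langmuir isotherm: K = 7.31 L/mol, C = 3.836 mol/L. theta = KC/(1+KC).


Langmuir isotherm: theta = K*C / (1 + K*C)
K*C = 7.31 * 3.836 = 28.04116
theta = 28.04116 / (1 + 28.04116) = 28.04116 / 29.04116
theta = 0.9656

0.9656


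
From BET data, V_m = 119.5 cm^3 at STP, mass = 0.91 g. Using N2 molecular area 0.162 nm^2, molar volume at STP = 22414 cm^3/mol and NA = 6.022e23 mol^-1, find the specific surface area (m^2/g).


Number of moles in monolayer = V_m / 22414 = 119.5 / 22414 = 0.00533149
Number of molecules = moles * NA = 0.00533149 * 6.022e23
SA = molecules * sigma / mass
SA = (119.5 / 22414) * 6.022e23 * 0.162e-18 / 0.91
SA = 571.6 m^2/g

571.6


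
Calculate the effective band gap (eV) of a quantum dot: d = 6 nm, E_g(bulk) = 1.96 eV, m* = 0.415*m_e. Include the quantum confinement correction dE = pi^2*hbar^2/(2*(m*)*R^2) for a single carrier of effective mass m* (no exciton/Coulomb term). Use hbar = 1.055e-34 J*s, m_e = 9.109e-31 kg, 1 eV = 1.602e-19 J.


Radius R = 6/2 nm = 3e-09 m
Confinement energy dE = pi^2 * hbar^2 / (2 * m_eff * m_e * R^2)
dE = pi^2 * (1.055e-34)^2 / (2 * 0.415 * 9.109e-31 * (3e-09)^2) J, divided by 1.602e-19 J/eV
dE = 0.1008 eV
Total band gap = E_g(bulk) + dE = 1.96 + 0.1008 = 2.0608 eV

2.0608


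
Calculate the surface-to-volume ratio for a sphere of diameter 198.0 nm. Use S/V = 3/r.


Radius r = 198.0/2 = 99 nm
S/V = 3 / r = 3 / 99
S/V = 0.0303 nm^-1

0.0303


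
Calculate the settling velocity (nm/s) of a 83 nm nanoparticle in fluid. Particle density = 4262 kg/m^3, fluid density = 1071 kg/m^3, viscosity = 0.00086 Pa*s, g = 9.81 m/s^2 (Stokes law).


Radius R = 83/2 nm = 4.15e-08 m
Density difference = 4262 - 1071 = 3191 kg/m^3
v = 2 * R^2 * (rho_p - rho_f) * g / (9 * eta)
v = 2 * (4.15e-08)^2 * 3191 * 9.81 / (9 * 0.00086)
v = 1.3931e-08 m/s = 13.931 nm/s

13.931


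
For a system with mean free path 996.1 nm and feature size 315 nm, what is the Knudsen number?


Knudsen number Kn = lambda / L
Kn = 996.1 / 315
Kn = 3.1622

3.1622


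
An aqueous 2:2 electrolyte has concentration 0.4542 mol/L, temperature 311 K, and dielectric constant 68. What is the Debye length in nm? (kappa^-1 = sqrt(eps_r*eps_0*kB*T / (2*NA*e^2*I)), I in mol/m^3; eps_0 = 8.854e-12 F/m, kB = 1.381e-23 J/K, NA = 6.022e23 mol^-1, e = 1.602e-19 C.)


Ionic strength I = 0.4542 * 2^2 * 1000 = 1816.8 mol/m^3
kappa^-1 = sqrt(68 * 8.854e-12 * 1.381e-23 * 311 / (2 * 6.022e23 * (1.602e-19)^2 * 1816.8))
kappa^-1 = 0.215 nm

0.215


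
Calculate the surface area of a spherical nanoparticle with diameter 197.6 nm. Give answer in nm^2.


Radius r = 197.6/2 = 98.8 nm
Surface area SA = 4 * pi * r^2
SA = 4 * pi * (98.8)^2
SA = 122665.87 nm^2

122665.87


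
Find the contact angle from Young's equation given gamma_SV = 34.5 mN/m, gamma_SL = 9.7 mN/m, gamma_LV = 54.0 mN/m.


cos(theta) = (gamma_SV - gamma_SL) / gamma_LV
cos(theta) = (34.5 - 9.7) / 54.0
cos(theta) = 0.459259
theta = arccos(0.459259) = 62.66 degrees

62.66


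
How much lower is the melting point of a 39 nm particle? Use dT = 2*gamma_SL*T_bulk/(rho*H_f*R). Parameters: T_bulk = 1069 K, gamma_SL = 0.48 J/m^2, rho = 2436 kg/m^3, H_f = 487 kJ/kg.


Radius R = 39/2 = 19.5 nm = 1.95e-08 m
Convert H_f = 487 kJ/kg = 487000 J/kg
dT = 2 * gamma_SL * T_bulk / (rho * H_f * R)
dT = 2 * 0.48 * 1069 / (2436 * 487000 * 1.95e-08)
dT = 44.4 K

44.4


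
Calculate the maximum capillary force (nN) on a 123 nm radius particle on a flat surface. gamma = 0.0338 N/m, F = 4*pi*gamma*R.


Convert radius: R = 123 nm = 1.23e-07 m
F = 4 * pi * gamma * R
F = 4 * pi * 0.0338 * 1.23e-07
F = 5.22434e-08 N = 52.2434 nN

52.2434


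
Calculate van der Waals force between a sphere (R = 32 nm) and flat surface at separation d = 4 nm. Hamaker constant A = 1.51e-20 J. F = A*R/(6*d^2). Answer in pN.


Convert to SI: R = 32 nm = 3.2e-08 m, d = 4 nm = 4e-09 m
F = A * R / (6 * d^2)
F = 1.51e-20 * 3.2e-08 / (6 * (4e-09)^2)
F = 5.03333e-12 N = 5.033 pN

5.033


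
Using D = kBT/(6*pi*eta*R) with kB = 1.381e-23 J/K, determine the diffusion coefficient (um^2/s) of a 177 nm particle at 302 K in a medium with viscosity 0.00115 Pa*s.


Radius R = 177/2 = 88.5 nm = 8.85e-08 m
D = kB*T / (6*pi*eta*R)
D = 1.381e-23 * 302 / (6 * pi * 0.00115 * 8.85e-08)
D = 2.17399e-12 m^2/s = 2.174 um^2/s

2.174


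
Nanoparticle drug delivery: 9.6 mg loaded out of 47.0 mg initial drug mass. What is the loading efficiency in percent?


Drug loading efficiency = (drug loaded / drug initial) * 100
DLE = 9.6 / 47.0 * 100
DLE = 0.2043 * 100
DLE = 20.43%

20.43


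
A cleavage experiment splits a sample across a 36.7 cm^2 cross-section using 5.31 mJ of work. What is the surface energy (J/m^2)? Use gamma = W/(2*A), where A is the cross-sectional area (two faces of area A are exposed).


Convert: A = 36.7 cm^2 = 0.00367 m^2, W = 5.31 mJ = 0.00531 J
Cleaving exposes two faces of area A, so total new surface = 2*A and gamma = W / (2*A)
gamma = 0.00531 / (2 * 0.00367)
gamma = 0.723 J/m^2

0.723


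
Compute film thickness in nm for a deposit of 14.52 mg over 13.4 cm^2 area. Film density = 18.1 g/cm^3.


Convert: m = 14.52 mg = 1.4520e-05 kg, A = 13.4 cm^2 = 1.3400e-03 m^2, rho = 18.1 g/cm^3 = 18100 kg/m^3
t = m / (A * rho)
t = 1.4520e-05 / (1.3400e-03 * 18100)
t = 5.9866e-07 m = 598.7 nm

598.7


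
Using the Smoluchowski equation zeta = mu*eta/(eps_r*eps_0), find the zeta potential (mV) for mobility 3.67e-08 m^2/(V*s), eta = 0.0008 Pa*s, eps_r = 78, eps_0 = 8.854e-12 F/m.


Smoluchowski equation: zeta = mu * eta / (eps_r * eps_0)
zeta = 3.67e-08 * 0.0008 / (78 * 8.854e-12)
zeta = 0.042513 V = 42.51 mV

42.51


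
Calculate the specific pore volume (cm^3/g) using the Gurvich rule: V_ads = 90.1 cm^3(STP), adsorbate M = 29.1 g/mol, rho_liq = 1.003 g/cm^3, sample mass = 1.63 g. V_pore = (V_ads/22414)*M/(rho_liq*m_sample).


Moles adsorbed n = V_ads / 22414 = 90.1 / 22414 = 4.019809e-03 mol
Liquid volume V_liq = n * M / rho_liq = 4.019809e-03 * 29.1 / 1.003 = 0.11663 cm^3
Specific pore volume V_pore = V_liq / m_sample = 0.11663 / 1.63
V_pore = 0.0716 cm^3/g

0.0716


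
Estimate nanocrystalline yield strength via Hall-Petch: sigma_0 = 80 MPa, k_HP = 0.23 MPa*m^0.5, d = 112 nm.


d = 112 nm = 1.12e-07 m
sqrt(d) = 0.000334664
Hall-Petch contribution = k / sqrt(d) = 0.23 / 0.000334664 = 687.3 MPa
sigma = sigma_0 + k/sqrt(d) = 80 + 687.3 = 767.3 MPa

767.3


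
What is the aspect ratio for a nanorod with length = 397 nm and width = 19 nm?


Aspect ratio AR = length / diameter
AR = 397 / 19
AR = 20.89

20.89


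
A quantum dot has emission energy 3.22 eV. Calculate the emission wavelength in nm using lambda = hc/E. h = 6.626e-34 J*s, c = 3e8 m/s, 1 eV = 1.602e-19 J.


Convert energy: E = 3.22 eV = 3.22 * 1.602e-19 = 5.15844e-19 J
lambda = h*c / E = 6.626e-34 * 3e8 / 5.15844e-19
lambda = 3.85349e-07 m = 385.3 nm

385.3


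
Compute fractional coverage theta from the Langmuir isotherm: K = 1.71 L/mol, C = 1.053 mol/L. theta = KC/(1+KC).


Langmuir isotherm: theta = K*C / (1 + K*C)
K*C = 1.71 * 1.053 = 1.80063
theta = 1.80063 / (1 + 1.80063) = 1.80063 / 2.80063
theta = 0.6429

0.6429


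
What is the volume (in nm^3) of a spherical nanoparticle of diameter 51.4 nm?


Radius r = 51.4/2 = 25.7 nm
Volume V = (4/3) * pi * r^3
V = (4/3) * pi * (25.7)^3
V = 71103.01 nm^3

71103.01


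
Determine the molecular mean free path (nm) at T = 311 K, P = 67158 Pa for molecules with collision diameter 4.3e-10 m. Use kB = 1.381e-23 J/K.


Mean free path: lambda = kB*T / (sqrt(2) * pi * d^2 * P)
lambda = 1.381e-23 * 311 / (sqrt(2) * pi * (4.3e-10)^2 * 67158)
lambda = 7.78493e-08 m
lambda = 77.85 nm

77.85


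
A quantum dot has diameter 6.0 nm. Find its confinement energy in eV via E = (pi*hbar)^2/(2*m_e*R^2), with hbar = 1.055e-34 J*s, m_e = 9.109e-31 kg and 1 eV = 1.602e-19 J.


Radius R = 6.0/2 = 3 nm = 3e-09 m
E = (pi * 1.055e-34)^2 / (2 * 9.109e-31 * (3e-09)^2)
E(J) = 6.69979e-21
E = E(J) / 1.602e-19 = 0.0418 eV

0.0418


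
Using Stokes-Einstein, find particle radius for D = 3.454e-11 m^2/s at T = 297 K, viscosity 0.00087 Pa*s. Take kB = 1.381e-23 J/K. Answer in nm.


Stokes-Einstein: R = kB*T / (6*pi*eta*D)
R = 1.381e-23 * 297 / (6 * pi * 0.00087 * 3.454e-11)
R = 7.24115e-09 m = 7.24 nm

7.24


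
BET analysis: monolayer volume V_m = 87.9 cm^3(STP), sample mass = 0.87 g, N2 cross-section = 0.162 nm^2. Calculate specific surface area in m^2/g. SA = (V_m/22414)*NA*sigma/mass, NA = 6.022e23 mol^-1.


Number of moles in monolayer = V_m / 22414 = 87.9 / 22414 = 0.00392166
Number of molecules = moles * NA = 0.00392166 * 6.022e23
SA = molecules * sigma / mass
SA = (87.9 / 22414) * 6.022e23 * 0.162e-18 / 0.87
SA = 439.8 m^2/g

439.8


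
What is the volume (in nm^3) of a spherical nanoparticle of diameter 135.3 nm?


Radius r = 135.3/2 = 67.65 nm
Volume V = (4/3) * pi * r^3
V = (4/3) * pi * (67.65)^3
V = 1296856.77 nm^3

1296856.77


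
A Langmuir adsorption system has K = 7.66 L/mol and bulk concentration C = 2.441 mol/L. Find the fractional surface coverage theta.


Langmuir isotherm: theta = K*C / (1 + K*C)
K*C = 7.66 * 2.441 = 18.69806
theta = 18.69806 / (1 + 18.69806) = 18.69806 / 19.69806
theta = 0.9492

0.9492


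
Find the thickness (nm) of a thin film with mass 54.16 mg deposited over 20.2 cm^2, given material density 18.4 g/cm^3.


Convert: m = 54.16 mg = 5.4160e-05 kg, A = 20.2 cm^2 = 2.0200e-03 m^2, rho = 18.4 g/cm^3 = 18400 kg/m^3
t = m / (A * rho)
t = 5.4160e-05 / (2.0200e-03 * 18400)
t = 1.4572e-06 m = 1457.2 nm

1457.2


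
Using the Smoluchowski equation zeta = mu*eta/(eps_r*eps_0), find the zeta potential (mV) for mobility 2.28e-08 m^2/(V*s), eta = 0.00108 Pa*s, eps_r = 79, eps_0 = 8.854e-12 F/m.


Smoluchowski equation: zeta = mu * eta / (eps_r * eps_0)
zeta = 2.28e-08 * 0.00108 / (79 * 8.854e-12)
zeta = 0.035204 V = 35.2 mV

35.2


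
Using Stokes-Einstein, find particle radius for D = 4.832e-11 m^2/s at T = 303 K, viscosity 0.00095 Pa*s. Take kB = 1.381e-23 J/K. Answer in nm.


Stokes-Einstein: R = kB*T / (6*pi*eta*D)
R = 1.381e-23 * 303 / (6 * pi * 0.00095 * 4.832e-11)
R = 4.83598e-09 m = 4.84 nm

4.84


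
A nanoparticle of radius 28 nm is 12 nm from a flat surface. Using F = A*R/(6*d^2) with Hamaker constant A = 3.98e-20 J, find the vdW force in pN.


Convert to SI: R = 28 nm = 2.8e-08 m, d = 12 nm = 1.2e-08 m
F = A * R / (6 * d^2)
F = 3.98e-20 * 2.8e-08 / (6 * (1.2e-08)^2)
F = 1.28981e-12 N = 1.29 pN

1.29


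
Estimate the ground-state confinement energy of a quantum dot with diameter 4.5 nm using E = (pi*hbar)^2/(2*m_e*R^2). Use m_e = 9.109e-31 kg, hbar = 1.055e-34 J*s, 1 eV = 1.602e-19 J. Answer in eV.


Radius R = 4.5/2 = 2.25 nm = 2.25e-09 m
E = (pi * 1.055e-34)^2 / (2 * 9.109e-31 * (2.25e-09)^2)
E(J) = 1.19107e-20
E = E(J) / 1.602e-19 = 0.0743 eV

0.0743


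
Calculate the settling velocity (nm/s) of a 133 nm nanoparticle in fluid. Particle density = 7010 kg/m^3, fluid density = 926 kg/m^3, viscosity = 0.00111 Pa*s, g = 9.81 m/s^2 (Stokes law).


Radius R = 133/2 nm = 6.65e-08 m
Density difference = 7010 - 926 = 6084 kg/m^3
v = 2 * R^2 * (rho_p - rho_f) * g / (9 * eta)
v = 2 * (6.65e-08)^2 * 6084 * 9.81 / (9 * 0.00111)
v = 5.28404e-08 m/s = 52.8404 nm/s

52.8404


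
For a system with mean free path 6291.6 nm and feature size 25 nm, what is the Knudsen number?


Knudsen number Kn = lambda / L
Kn = 6291.6 / 25
Kn = 251.664

251.664


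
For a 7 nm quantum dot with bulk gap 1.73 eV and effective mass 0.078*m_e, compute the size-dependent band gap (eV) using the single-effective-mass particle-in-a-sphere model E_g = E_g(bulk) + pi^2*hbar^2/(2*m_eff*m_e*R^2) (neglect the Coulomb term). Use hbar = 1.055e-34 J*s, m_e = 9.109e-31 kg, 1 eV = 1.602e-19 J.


Radius R = 7/2 nm = 3.5e-09 m
Confinement energy dE = pi^2 * hbar^2 / (2 * m_eff * m_e * R^2)
dE = pi^2 * (1.055e-34)^2 / (2 * 0.078 * 9.109e-31 * (3.5e-09)^2) J, divided by 1.602e-19 J/eV
dE = 0.3939 eV
Total band gap = E_g(bulk) + dE = 1.73 + 0.3939 = 2.1239 eV

2.1239


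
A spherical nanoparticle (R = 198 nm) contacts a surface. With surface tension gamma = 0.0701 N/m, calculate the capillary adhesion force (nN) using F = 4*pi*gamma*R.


Convert radius: R = 198 nm = 1.98e-07 m
F = 4 * pi * gamma * R
F = 4 * pi * 0.0701 * 1.98e-07
F = 1.74419e-07 N = 174.4187 nN

174.4187


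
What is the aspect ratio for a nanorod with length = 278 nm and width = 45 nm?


Aspect ratio AR = length / diameter
AR = 278 / 45
AR = 6.18

6.18


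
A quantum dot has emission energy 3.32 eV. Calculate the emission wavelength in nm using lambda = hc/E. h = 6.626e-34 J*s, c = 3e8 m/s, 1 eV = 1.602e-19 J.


Convert energy: E = 3.32 eV = 3.32 * 1.602e-19 = 5.31864e-19 J
lambda = h*c / E = 6.626e-34 * 3e8 / 5.31864e-19
lambda = 3.73742e-07 m = 373.7 nm

373.7
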